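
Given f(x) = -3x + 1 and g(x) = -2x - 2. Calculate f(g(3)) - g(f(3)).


f(g(3)) = 25
g(f(3)) = 14
Difference = 11

11


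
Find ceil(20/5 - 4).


20/5 = 4
4 - 4 = 0
ceil(0) = 0

0


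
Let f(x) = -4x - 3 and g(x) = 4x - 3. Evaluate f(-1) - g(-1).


f(-1) = 1
g(-1) = -7
Difference = 8

8


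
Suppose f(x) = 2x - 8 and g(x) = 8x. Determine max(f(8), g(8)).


f(8) = 8
g(8) = 64
max = 64

64


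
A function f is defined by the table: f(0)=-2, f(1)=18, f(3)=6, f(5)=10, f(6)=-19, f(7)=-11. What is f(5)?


Reading from the table at x = 5

10


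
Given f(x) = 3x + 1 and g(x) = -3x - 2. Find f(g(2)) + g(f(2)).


f(g(2)) = -23
g(f(2)) = -23
Sum = -46

-46


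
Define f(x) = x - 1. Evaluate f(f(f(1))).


f(1) = 0
f(0) = -1
f(-1) = -2

-2


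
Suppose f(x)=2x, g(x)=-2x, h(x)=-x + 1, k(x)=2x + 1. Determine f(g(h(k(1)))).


8


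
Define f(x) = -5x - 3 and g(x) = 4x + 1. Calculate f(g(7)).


-148


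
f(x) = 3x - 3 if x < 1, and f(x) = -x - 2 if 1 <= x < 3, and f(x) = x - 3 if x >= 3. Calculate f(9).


6


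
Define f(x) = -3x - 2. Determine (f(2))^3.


f(2) = -8
(-8)^3 = -512

-512


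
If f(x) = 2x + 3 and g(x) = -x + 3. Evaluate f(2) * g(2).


f(2) = 7
g(2) = 1
Product = 7

7


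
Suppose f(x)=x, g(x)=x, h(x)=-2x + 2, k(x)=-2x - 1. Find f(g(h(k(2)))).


k(2) = -5
h(-5) = 12
g(12) = 12
f(12) = 12

12


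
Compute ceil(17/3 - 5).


1


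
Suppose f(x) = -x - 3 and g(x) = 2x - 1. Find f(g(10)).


g(10) = 19
f(19) = -22

-22


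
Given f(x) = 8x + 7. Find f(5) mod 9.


f(5) = 47
47 mod 9 = 2

2


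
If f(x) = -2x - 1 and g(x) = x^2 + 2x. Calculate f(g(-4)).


g(-4) = 8
f(8) = -17

-17


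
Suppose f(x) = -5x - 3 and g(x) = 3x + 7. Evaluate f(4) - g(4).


f(4) = -23
g(4) = 19
Difference = -42

-42


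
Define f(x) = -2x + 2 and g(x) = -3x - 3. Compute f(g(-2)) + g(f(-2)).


f(g(-2)) = -4
g(f(-2)) = -21
Sum = -25

-25


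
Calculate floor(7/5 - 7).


-6


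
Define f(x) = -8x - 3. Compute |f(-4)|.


f(-4) = 29
|29| = 29

29


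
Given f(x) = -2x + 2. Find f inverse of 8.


Solve -2x + 2 = 8
x = (8 - 2) / (-2) = -3

-3


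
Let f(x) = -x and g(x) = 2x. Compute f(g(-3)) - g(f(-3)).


f(g(-3)) = 6
g(f(-3)) = 6
Difference = 0

0


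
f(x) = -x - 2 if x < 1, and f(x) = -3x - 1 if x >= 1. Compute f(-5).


-5 satisfies x < 1
f(-5) = 3

3


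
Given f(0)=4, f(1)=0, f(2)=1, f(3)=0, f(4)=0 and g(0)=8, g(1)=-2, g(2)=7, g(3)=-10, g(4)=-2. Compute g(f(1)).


f(1) = 0
g(0) = 8

8


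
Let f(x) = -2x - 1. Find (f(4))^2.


f(4) = -9
(-9)^2 = 81

81


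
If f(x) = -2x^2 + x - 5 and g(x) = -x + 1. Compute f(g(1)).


g(1) = 0
f(0) = (-2)*(0)^2 + 1*(0) - 5 = -5

-5


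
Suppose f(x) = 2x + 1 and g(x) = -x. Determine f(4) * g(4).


f(4) = 9
g(4) = -4
Product = -36

-36


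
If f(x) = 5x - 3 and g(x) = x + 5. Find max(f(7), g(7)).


32


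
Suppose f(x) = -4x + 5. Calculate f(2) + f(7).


-26


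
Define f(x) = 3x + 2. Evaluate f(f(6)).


f(6) = 20
f(20) = 62

62


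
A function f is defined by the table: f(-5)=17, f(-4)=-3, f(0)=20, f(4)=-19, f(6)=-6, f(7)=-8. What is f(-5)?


Reading from the table at x = -5

17


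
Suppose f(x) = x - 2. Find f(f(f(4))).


f(4) = 2
f(2) = 0
f(0) = -2

-2


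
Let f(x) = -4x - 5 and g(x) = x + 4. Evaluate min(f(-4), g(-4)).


f(-4) = 11
g(-4) = 0
min = 0

0


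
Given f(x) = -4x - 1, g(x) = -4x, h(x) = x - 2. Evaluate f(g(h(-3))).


h(-3) = -5
g(-5) = 20
f(20) = -81

-81


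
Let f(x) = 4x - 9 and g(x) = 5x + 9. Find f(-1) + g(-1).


f(-1) = -13
g(-1) = 4
Sum = -9

-9


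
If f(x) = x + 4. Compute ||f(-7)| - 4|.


f(-7) = -3
|-3| = 3
|3 - 4| = 1

1


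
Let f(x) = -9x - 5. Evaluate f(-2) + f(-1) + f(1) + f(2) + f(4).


f(-2) = 13
f(-1) = 4
f(1) = -14
f(2) = -23
f(4) = -41
Sum = -61

-61


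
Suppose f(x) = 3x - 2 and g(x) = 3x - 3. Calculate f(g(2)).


g(2) = 3
f(3) = 7

7


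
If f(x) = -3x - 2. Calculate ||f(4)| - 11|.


f(4) = -14
|-14| = 14
|14 - 11| = 3

3


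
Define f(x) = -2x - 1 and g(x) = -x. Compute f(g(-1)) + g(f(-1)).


-4


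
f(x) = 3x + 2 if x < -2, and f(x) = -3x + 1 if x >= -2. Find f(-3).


-3 satisfies x < -2
f(-3) = -7

-7


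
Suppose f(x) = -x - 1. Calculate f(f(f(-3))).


f(-3) = 2
f(2) = -3
f(-3) = 2

2


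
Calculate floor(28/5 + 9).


28/5 = 5.6
5.6 + 9 = 14.6
floor(14.6) = 14

14


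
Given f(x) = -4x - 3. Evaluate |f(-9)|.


33


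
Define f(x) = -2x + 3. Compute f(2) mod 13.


f(2) = -1
-1 mod 13 = 12

12


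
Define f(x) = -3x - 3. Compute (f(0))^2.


f(0) = -3
(-3)^2 = 9

9


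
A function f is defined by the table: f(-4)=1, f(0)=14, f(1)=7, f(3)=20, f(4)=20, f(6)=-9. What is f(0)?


14


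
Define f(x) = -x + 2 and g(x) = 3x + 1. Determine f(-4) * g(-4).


f(-4) = 6
g(-4) = -11
Product = -66

-66


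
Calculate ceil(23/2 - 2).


23/2 = 11.5
11.5 - 2 = 9.5
ceil(9.5) = 10

10


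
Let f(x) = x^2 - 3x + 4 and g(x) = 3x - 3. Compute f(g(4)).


58


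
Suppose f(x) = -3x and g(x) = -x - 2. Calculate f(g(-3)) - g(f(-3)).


f(g(-3)) = -3
g(f(-3)) = -11
Difference = 8

8


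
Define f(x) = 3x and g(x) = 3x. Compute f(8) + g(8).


f(8) = 24
g(8) = 24
Sum = 48

48


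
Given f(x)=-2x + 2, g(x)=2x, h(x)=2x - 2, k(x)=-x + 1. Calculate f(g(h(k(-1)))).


-6


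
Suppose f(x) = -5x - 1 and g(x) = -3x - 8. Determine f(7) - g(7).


f(7) = -36
g(7) = -29
Difference = -7

-7


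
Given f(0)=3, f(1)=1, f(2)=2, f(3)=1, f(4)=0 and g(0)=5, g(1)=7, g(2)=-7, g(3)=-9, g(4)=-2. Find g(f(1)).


f(1) = 1
g(1) = 7

7


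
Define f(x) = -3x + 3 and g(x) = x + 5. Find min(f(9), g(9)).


f(9) = -24
g(9) = 14
min = -24

-24


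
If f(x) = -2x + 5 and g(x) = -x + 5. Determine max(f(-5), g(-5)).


f(-5) = 15
g(-5) = 10
max = 15

15


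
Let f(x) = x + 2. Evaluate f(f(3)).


f(3) = 5
f(5) = 7

7


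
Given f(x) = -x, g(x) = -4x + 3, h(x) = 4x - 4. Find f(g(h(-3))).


-67


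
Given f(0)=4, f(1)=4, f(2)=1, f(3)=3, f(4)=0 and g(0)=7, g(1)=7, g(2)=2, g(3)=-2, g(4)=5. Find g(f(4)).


7


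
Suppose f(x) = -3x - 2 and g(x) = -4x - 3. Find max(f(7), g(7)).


f(7) = -23
g(7) = -31
max = -23

-23


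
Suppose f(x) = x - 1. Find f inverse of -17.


-16


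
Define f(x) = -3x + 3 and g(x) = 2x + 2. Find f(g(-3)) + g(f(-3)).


f(g(-3)) = 15
g(f(-3)) = 26
Sum = 41

41


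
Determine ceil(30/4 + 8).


16


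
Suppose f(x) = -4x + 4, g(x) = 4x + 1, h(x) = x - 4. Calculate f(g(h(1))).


h(1) = -3
g(-3) = -11
f(-11) = 48

48


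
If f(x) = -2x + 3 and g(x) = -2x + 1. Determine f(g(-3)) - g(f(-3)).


f(g(-3)) = -11
g(f(-3)) = -17
Difference = 6

6


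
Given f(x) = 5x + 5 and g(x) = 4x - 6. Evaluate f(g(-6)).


-145


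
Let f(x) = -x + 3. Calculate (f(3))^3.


f(3) = 0
(0)^3 = 0

0


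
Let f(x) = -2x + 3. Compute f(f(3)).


f(3) = -3
f(-3) = 9

9


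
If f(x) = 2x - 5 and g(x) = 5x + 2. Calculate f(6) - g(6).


-25


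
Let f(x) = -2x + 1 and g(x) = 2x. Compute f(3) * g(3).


f(3) = -5
g(3) = 6
Product = -30

-30


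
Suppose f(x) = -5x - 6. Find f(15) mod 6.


3


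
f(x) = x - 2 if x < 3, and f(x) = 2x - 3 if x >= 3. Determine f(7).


7 satisfies x >= 3
f(7) = 11

11


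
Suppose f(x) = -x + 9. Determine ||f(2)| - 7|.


f(2) = 7
|7| = 7
|7 - 7| = 0

0


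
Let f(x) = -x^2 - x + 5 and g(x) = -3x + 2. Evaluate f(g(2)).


g(2) = -4
f(-4) = (-1)*(-4)^2 - 1*(-4) + 5 = -7

-7


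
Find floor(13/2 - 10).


13/2 = 6.5
6.5 - 10 = -3.5
floor(-3.5) = -4

-4


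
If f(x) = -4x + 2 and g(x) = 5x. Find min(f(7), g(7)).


f(7) = -26
g(7) = 35
min = -26

-26


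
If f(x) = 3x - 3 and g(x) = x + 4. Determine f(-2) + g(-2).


f(-2) = -9
g(-2) = 2
Sum = -7

-7


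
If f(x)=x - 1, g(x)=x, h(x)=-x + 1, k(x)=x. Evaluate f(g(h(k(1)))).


k(1) = 1
h(1) = 0
g(0) = 0
f(0) = -1

-1


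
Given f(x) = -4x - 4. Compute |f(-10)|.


f(-10) = 36
|36| = 36

36


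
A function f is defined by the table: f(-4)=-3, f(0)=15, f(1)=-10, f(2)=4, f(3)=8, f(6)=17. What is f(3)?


8


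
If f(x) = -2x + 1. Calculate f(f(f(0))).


f(0) = 1
f(1) = -1
f(-1) = 3

3


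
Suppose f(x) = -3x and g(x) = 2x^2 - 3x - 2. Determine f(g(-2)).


g(-2) = 12
f(12) = -36

-36


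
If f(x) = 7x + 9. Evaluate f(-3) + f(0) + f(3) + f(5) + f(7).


129


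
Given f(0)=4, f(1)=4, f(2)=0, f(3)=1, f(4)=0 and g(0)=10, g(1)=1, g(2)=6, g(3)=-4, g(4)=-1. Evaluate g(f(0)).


f(0) = 4
g(4) = -1

-1


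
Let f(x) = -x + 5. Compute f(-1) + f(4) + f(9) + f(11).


f(-1) = 6
f(4) = 1
f(9) = -4
f(11) = -6
Sum = -3

-3


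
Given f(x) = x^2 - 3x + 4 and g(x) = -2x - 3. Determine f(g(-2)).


g(-2) = 1
f(1) = 1*(1)^2 - 3*(1) + 4 = 2

2


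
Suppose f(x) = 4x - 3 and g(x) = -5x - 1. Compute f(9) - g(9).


f(9) = 33
g(9) = -46
Difference = 79

79


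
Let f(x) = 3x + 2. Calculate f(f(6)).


f(6) = 20
f(20) = 62

62


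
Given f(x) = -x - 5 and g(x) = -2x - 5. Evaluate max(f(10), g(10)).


f(10) = -15
g(10) = -25
max = -15

-15


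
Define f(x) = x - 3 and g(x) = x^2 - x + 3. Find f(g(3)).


g(3) = 9
f(9) = 6

6


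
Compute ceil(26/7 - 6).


-2


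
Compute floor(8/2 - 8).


8/2 = 4
4 - 8 = -4
floor(-4) = -4

-4


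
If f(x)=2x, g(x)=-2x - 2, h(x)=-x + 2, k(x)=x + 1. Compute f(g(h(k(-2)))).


k(-2) = -1
h(-1) = 3
g(3) = -8
f(-8) = -16

-16


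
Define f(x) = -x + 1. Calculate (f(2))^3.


f(2) = -1
(-1)^3 = -1

-1


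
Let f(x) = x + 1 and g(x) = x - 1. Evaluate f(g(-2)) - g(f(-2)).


f(g(-2)) = -2
g(f(-2)) = -2
Difference = 0

0


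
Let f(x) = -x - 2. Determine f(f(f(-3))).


1


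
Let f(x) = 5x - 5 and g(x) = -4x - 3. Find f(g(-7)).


g(-7) = 25
f(25) = 120

120


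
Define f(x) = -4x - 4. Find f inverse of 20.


Solve -4x - 4 = 20
x = (20 + 4) / (-4) = -6

-6


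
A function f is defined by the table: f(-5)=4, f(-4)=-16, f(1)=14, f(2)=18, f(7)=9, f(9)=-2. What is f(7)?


Reading from the table at x = 7

9


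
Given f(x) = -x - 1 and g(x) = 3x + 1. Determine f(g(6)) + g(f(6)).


f(g(6)) = -20
g(f(6)) = -20
Sum = -40

-40


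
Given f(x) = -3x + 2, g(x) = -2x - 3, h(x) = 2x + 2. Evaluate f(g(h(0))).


h(0) = 2
g(2) = -7
f(-7) = 23

23


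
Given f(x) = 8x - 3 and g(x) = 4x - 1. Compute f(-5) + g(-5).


f(-5) = -43
g(-5) = -21
Sum = -64

-64


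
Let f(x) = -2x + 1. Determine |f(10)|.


f(10) = -19
|-19| = 19

19


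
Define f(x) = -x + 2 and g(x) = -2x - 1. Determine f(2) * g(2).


f(2) = 0
g(2) = -5
Product = 0

0


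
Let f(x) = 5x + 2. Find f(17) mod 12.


3


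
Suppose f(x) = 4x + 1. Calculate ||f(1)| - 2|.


f(1) = 5
|5| = 5
|5 - 2| = 3

3


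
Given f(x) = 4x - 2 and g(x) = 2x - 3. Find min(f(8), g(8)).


f(8) = 30
g(8) = 13
min = 13

13


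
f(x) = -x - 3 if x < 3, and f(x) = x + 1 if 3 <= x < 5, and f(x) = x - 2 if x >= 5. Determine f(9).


9 satisfies x >= 5
f(9) = 7

7


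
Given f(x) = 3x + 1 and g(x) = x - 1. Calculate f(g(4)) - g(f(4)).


f(g(4)) = 10
g(f(4)) = 12
Difference = -2

-2


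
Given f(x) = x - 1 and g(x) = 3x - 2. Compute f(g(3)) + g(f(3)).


f(g(3)) = 6
g(f(3)) = 4
Sum = 10

10


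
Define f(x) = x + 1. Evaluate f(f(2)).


f(2) = 3
f(3) = 4

4


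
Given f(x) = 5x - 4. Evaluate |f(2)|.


f(2) = 6
|6| = 6

6


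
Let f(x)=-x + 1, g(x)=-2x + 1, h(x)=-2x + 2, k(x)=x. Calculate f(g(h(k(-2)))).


12


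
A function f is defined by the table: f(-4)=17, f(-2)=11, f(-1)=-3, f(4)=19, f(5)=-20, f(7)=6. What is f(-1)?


Reading from the table at x = -1

-3


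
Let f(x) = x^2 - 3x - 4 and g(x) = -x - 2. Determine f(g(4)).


g(4) = -6
f(-6) = 1*(-6)^2 - 3*(-6) - 4 = 50

50


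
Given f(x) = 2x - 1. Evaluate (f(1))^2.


f(1) = 1
(1)^2 = 1

1


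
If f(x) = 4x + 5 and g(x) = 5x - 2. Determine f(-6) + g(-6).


f(-6) = -19
g(-6) = -32
Sum = -51

-51


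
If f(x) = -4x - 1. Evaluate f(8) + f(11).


f(8) = -33
f(11) = -45
Sum = -78

-78


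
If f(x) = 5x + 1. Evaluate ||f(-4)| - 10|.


f(-4) = -19
|-19| = 19
|19 - 10| = 9

9


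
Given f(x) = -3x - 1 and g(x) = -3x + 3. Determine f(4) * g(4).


f(4) = -13
g(4) = -9
Product = 117

117


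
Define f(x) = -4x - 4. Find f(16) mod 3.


f(16) = -68
-68 mod 3 = 1

1


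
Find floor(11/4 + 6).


11/4 = 2.75
2.75 + 6 = 8.75
floor(8.75) = 8

8


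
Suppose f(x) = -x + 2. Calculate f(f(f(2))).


0


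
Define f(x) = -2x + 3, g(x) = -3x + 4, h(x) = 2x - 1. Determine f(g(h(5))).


h(5) = 9
g(9) = -23
f(-23) = 49

49


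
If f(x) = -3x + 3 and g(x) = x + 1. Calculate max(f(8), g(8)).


f(8) = -21
g(8) = 9
max = 9

9


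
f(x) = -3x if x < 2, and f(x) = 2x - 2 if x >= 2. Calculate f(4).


6


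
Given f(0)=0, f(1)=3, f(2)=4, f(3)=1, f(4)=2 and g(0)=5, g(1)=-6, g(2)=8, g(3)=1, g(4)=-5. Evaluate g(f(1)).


f(1) = 3
g(3) = 1

1


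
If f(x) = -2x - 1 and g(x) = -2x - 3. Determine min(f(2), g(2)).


f(2) = -5
g(2) = -7
min = -7

-7


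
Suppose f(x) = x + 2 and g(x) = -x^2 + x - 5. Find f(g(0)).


g(0) = -5
f(-5) = -3

-3


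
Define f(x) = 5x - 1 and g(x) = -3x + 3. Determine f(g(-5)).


g(-5) = 18
f(18) = 89

89


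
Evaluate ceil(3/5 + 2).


3/5 = 0.6
0.6 + 2 = 2.6
ceil(2.6) = 3

3


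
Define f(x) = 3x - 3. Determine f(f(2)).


f(2) = 3
f(3) = 6

6


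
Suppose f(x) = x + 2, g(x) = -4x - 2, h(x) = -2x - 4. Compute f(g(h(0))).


16


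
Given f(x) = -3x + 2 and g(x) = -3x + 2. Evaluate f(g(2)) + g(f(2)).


f(g(2)) = 14
g(f(2)) = 14
Sum = 28

28


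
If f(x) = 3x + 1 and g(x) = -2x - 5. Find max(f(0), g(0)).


f(0) = 1
g(0) = -5
max = 1

1


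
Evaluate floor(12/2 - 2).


4


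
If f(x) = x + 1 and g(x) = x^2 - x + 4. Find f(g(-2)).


11


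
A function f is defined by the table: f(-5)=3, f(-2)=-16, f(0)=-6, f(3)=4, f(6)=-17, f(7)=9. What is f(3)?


Reading from the table at x = 3

4


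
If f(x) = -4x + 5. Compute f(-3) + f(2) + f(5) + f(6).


f(-3) = 17
f(2) = -3
f(5) = -15
f(6) = -19
Sum = -20

-20


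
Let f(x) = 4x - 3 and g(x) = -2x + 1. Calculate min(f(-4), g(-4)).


f(-4) = -19
g(-4) = 9
min = -19

-19


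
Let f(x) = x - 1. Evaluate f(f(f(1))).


f(1) = 0
f(0) = -1
f(-1) = -2

-2


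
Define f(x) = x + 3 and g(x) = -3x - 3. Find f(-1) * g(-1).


0


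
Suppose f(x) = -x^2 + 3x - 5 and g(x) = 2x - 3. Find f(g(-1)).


g(-1) = -5
f(-5) = (-1)*(-5)^2 + 3*(-5) - 5 = -45

-45


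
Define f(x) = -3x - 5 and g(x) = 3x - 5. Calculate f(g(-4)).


g(-4) = -17
f(-17) = 46

46


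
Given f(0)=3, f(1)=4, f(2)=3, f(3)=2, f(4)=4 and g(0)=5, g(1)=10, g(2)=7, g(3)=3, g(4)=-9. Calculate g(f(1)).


-9


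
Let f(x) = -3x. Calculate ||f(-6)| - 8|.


f(-6) = 18
|18| = 18
|18 - 8| = 10

10


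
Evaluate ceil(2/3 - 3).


2/3 = 0.6667
0.6667 - 3 = -2.3333
ceil(-2.3333) = -2

-2


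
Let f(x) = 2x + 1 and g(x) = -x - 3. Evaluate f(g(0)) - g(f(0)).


f(g(0)) = -5
g(f(0)) = -4
Difference = -1

-1


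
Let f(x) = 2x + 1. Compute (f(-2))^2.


f(-2) = -3
(-3)^2 = 9

9


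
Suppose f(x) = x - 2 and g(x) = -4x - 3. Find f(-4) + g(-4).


f(-4) = -6
g(-4) = 13
Sum = 7

7


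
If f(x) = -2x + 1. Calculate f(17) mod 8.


f(17) = -33
-33 mod 8 = 7

7


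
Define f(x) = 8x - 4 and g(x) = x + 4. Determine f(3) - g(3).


f(3) = 20
g(3) = 7
Difference = 13

13


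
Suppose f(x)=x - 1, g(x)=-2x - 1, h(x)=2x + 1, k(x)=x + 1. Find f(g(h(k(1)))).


k(1) = 2
h(2) = 5
g(5) = -11
f(-11) = -12

-12


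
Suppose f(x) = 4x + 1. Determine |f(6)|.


f(6) = 25
|25| = 25

25


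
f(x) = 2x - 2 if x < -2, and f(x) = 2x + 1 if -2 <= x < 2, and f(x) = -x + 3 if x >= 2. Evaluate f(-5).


-12


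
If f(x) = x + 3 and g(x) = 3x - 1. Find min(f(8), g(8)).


f(8) = 11
g(8) = 23
min = 11

11


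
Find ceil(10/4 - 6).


10/4 = 2.5
2.5 - 6 = -3.5
ceil(-3.5) = -3

-3


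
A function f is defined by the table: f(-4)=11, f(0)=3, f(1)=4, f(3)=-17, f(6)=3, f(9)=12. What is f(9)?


Reading from the table at x = 9

12


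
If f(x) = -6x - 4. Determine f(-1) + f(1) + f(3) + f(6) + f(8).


-122


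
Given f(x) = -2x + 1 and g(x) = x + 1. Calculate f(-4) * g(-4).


f(-4) = 9
g(-4) = -3
Product = -27

-27


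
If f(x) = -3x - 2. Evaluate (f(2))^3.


f(2) = -8
(-8)^3 = -512

-512


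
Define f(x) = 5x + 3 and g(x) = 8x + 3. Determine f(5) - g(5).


f(5) = 28
g(5) = 43
Difference = -15

-15


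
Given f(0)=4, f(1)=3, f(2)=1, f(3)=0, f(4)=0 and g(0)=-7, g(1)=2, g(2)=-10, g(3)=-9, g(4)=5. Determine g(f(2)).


f(2) = 1
g(1) = 2

2


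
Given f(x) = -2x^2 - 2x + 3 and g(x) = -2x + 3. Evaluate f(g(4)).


g(4) = -5
f(-5) = (-2)*(-5)^2 - 2*(-5) + 3 = -37

-37


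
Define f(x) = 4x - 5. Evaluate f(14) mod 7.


f(14) = 51
51 mod 7 = 2

2


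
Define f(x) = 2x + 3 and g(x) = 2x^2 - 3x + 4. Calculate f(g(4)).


g(4) = 24
f(24) = 51

51


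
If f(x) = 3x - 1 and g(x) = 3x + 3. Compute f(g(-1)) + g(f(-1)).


f(g(-1)) = -1
g(f(-1)) = -9
Sum = -10

-10


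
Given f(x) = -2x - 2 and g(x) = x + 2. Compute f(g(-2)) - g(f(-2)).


f(g(-2)) = -2
g(f(-2)) = 4
Difference = -6

-6


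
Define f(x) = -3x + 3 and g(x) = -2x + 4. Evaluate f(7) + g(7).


f(7) = -18
g(7) = -10
Sum = -28

-28


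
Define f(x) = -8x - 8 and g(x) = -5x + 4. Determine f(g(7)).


g(7) = -31
f(-31) = 240

240


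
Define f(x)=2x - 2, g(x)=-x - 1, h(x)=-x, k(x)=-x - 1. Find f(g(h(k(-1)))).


k(-1) = 0
h(0) = 0
g(0) = -1
f(-1) = -4

-4


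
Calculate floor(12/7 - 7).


12/7 = 1.7143
1.7143 - 7 = -5.2857
floor(-5.2857) = -6

-6


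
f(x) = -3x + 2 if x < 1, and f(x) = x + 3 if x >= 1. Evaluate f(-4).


-4 satisfies x < 1
f(-4) = 14

14


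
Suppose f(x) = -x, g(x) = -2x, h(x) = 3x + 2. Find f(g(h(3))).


22


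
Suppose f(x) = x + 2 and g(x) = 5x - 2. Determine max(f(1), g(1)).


f(1) = 3
g(1) = 3
max = 3

3


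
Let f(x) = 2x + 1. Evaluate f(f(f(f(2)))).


f(2) = 5
f(5) = 11
f(11) = 23
f(23) = 47

47


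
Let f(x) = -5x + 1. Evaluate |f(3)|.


f(3) = -14
|-14| = 14

14


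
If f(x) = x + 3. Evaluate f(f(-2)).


f(-2) = 1
f(1) = 4

4


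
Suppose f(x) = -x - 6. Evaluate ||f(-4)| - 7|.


f(-4) = -2
|-2| = 2
|2 - 7| = 5

5


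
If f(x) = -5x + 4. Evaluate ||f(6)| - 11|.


f(6) = -26
|-26| = 26
|26 - 11| = 15

15


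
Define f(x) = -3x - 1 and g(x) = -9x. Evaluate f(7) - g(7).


f(7) = -22
g(7) = -63
Difference = 41

41


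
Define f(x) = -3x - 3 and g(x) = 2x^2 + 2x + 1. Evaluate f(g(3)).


g(3) = 25
f(25) = -78

-78


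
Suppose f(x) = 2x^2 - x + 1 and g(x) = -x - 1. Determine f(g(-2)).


g(-2) = 1
f(1) = 2*(1)^2 - 1*(1) + 1 = 2

2


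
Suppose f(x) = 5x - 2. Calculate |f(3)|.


13


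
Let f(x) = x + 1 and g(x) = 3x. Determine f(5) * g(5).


f(5) = 6
g(5) = 15
Product = 90

90


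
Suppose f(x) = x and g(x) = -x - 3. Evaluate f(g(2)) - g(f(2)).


f(g(2)) = -5
g(f(2)) = -5
Difference = 0

0


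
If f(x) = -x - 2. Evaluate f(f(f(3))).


f(3) = -5
f(-5) = 3
f(3) = -5

-5


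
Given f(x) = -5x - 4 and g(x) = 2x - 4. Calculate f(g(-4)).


g(-4) = -12
f(-12) = 56

56


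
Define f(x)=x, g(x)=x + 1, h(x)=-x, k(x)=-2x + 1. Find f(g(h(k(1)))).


k(1) = -1
h(-1) = 1
g(1) = 2
f(2) = 2

2


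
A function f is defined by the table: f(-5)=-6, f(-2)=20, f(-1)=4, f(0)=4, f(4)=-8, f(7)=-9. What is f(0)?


Reading from the table at x = 0

4


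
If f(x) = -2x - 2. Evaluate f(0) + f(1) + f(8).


f(0) = -2
f(1) = -4
f(8) = -18
Sum = -24

-24


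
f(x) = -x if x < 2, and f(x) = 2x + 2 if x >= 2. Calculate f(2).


2 satisfies x >= 2
f(2) = 6

6


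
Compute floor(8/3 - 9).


8/3 = 2.6667
2.6667 - 9 = -6.3333
floor(-6.3333) = -7

-7


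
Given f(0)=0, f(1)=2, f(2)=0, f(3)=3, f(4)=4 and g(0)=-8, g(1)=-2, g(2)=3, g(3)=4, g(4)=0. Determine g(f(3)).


4


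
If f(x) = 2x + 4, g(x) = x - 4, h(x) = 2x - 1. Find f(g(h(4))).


h(4) = 7
g(7) = 3
f(3) = 10

10


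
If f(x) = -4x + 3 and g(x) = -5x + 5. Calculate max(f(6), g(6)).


f(6) = -21
g(6) = -25
max = -21

-21


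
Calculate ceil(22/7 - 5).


22/7 = 3.1429
3.1429 - 5 = -1.8571
ceil(-1.8571) = -1

-1


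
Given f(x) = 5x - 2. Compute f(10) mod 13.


f(10) = 48
48 mod 13 = 9

9


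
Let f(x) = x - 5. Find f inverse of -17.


-12


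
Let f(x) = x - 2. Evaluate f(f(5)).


f(5) = 3
f(3) = 1

1


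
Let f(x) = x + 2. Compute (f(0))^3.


f(0) = 2
(2)^3 = 8

8


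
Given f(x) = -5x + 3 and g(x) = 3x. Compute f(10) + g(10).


f(10) = -47
g(10) = 30
Sum = -17

-17


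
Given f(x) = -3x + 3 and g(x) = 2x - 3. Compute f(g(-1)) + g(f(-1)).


27


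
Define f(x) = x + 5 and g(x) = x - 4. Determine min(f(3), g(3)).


-1


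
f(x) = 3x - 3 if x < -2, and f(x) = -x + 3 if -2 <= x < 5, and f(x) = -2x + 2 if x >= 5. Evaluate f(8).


-14


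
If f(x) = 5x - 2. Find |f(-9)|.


f(-9) = -47
|-47| = 47

47


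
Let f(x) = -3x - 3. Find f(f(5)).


f(5) = -18
f(-18) = 51

51


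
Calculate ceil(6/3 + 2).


6/3 = 2
2 + 2 = 4
ceil(4) = 4

4


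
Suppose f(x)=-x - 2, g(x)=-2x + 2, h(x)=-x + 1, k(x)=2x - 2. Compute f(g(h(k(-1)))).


6


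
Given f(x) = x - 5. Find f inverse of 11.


Solve x - 5 = 11
x = (11 + 5) / 1 = 16

16


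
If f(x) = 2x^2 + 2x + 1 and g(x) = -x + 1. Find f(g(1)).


g(1) = 0
f(0) = 2*(0)^2 + 2*(0) + 1 = 1

1


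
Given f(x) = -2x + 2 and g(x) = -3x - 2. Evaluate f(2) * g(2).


f(2) = -2
g(2) = -8
Product = 16

16


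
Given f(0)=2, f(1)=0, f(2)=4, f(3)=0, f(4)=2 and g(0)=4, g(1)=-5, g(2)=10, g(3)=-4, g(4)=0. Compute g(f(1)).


f(1) = 0
g(0) = 4

4


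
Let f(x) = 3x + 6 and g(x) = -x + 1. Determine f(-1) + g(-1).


f(-1) = 3
g(-1) = 2
Sum = 5

5


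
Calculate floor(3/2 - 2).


-1


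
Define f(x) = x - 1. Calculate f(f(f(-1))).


-4


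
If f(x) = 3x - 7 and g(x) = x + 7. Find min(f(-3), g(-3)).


-16


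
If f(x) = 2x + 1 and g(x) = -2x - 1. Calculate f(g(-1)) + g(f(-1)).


f(g(-1)) = 3
g(f(-1)) = 1
Sum = 4

4


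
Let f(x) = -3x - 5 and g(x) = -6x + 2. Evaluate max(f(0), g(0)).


2


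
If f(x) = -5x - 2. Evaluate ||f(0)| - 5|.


3


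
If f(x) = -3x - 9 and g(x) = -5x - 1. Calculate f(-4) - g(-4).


f(-4) = 3
g(-4) = 19
Difference = -16

-16


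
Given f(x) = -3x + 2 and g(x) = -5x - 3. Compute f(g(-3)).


g(-3) = 12
f(12) = -34

-34


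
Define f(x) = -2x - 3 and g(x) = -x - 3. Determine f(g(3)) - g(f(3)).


f(g(3)) = 9
g(f(3)) = 6
Difference = 3

3


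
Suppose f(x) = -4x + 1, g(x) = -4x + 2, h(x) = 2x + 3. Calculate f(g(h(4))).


h(4) = 11
g(11) = -42
f(-42) = 169

169


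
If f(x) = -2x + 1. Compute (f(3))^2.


f(3) = -5
(-5)^2 = 25

25


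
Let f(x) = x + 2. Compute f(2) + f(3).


f(2) = 4
f(3) = 5
Sum = 9

9


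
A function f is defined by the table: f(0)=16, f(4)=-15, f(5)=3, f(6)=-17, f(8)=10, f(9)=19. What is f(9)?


19


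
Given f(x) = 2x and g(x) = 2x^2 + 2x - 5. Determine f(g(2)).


g(2) = 7
f(7) = 14

14


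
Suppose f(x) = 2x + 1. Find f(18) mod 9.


1


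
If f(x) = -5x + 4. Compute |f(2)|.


f(2) = -6
|-6| = 6

6


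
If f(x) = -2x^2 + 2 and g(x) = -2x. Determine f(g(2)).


g(2) = -4
f(-4) = (-2)*(-4)^2 + 2 = -30

-30


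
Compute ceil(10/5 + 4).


10/5 = 2
2 + 4 = 6
ceil(6) = 6

6


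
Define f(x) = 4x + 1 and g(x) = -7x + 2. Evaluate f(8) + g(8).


-21


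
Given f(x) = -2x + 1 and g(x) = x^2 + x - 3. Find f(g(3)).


g(3) = 9
f(9) = -17

-17


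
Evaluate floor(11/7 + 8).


11/7 = 1.5714
1.5714 + 8 = 9.5714
floor(9.5714) = 9

9


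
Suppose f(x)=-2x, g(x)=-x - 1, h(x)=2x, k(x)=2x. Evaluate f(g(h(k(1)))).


10


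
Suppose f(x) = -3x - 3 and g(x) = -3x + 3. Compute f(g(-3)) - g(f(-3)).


-24


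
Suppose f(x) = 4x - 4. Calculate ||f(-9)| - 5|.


35


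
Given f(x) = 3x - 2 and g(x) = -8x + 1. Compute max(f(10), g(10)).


f(10) = 28
g(10) = -79
max = 28

28


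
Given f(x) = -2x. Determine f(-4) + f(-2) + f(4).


4


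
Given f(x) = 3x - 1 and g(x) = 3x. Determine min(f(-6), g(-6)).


f(-6) = -19
g(-6) = -18
min = -19

-19


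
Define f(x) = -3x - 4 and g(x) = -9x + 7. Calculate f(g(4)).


g(4) = -29
f(-29) = 83

83


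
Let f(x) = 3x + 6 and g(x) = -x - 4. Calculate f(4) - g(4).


26


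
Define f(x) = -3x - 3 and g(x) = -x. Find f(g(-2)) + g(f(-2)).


f(g(-2)) = -9
g(f(-2)) = -3
Sum = -12

-12


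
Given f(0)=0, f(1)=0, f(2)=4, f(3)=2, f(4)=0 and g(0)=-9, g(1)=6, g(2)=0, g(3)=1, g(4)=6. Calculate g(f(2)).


f(2) = 4
g(4) = 6

6


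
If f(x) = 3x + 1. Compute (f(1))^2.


16


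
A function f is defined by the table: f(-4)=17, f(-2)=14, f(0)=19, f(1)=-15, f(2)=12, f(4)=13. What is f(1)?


Reading from the table at x = 1

-15


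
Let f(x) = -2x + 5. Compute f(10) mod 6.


f(10) = -15
-15 mod 6 = 3

3


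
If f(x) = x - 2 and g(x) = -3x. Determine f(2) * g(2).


f(2) = 0
g(2) = -6
Product = 0

0


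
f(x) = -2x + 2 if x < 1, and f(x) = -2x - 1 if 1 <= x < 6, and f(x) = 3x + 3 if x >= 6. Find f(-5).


-5 satisfies x < 1
f(-5) = 12

12


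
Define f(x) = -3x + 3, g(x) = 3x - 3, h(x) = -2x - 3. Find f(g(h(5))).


h(5) = -13
g(-13) = -42
f(-42) = 129

129


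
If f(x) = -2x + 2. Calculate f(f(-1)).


f(-1) = 4
f(4) = -6

-6


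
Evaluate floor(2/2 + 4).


2/2 = 1
1 + 4 = 5
floor(5) = 5

5


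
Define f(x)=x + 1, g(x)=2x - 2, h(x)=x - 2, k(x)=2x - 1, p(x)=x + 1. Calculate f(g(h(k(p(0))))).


p(0) = 1
k(1) = 1
h(1) = -1
g(-1) = -4
f(-4) = -3

-3


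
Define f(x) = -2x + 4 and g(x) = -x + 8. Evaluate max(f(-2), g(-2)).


f(-2) = 8
g(-2) = 10
max = 10

10


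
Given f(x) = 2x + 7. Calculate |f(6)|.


f(6) = 19
|19| = 19

19


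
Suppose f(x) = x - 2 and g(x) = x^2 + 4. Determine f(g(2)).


6


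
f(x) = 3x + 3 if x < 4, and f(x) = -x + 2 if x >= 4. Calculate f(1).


1 satisfies x < 4
f(1) = 6

6


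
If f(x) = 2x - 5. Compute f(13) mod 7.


f(13) = 21
21 mod 7 = 0

0


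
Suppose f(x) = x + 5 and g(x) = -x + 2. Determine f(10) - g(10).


f(10) = 15
g(10) = -8
Difference = 23

23


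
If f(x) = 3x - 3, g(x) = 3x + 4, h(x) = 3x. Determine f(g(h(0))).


9


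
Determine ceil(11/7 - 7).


11/7 = 1.5714
1.5714 - 7 = -5.4286
ceil(-5.4286) = -5

-5


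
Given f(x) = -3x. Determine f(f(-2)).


-18


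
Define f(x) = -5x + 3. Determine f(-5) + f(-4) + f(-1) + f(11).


7


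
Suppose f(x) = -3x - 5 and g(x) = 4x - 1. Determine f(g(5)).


g(5) = 19
f(19) = -62

-62


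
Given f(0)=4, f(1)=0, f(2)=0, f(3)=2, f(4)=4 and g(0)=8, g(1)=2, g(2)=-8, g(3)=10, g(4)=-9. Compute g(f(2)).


f(2) = 0
g(0) = 8

8


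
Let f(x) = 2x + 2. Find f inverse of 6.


2


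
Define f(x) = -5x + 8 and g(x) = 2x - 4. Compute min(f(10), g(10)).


f(10) = -42
g(10) = 16
min = -42

-42


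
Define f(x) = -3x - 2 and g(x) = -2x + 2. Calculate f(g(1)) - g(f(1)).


f(g(1)) = -2
g(f(1)) = 12
Difference = -14

-14


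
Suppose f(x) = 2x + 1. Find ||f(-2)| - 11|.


f(-2) = -3
|-3| = 3
|3 - 11| = 8

8


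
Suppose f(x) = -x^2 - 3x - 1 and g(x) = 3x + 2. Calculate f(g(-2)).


g(-2) = -4
f(-4) = (-1)*(-4)^2 - 3*(-4) - 1 = -5

-5


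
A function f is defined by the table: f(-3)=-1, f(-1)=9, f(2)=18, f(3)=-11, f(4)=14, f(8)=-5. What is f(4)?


Reading from the table at x = 4

14


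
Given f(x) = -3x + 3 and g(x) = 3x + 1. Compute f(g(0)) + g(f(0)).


f(g(0)) = 0
g(f(0)) = 10
Sum = 10

10


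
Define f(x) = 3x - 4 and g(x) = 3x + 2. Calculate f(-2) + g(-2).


-14


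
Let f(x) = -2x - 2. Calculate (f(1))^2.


16


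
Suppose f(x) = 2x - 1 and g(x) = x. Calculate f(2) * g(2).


f(2) = 3
g(2) = 2
Product = 6

6


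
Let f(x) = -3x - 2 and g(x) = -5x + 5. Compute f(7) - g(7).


7


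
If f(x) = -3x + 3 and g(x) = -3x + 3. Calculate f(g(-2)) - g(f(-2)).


f(g(-2)) = -24
g(f(-2)) = -24
Difference = 0

0


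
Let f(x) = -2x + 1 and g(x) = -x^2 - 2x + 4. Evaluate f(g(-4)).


9


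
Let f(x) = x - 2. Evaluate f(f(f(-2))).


f(-2) = -4
f(-4) = -6
f(-6) = -8

-8


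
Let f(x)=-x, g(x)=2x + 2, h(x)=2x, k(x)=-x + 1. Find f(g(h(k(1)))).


k(1) = 0
h(0) = 0
g(0) = 2
f(2) = -2

-2


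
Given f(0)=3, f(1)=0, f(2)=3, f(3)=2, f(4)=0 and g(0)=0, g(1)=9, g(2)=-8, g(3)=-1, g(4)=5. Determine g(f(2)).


f(2) = 3
g(3) = -1

-1


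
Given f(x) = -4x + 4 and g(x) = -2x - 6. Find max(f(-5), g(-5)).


24


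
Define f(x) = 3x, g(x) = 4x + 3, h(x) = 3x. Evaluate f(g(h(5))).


h(5) = 15
g(15) = 63
f(63) = 189

189


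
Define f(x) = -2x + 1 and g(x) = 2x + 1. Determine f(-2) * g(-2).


f(-2) = 5
g(-2) = -3
Product = -15

-15


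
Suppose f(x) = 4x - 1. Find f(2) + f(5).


f(2) = 7
f(5) = 19
Sum = 26

26


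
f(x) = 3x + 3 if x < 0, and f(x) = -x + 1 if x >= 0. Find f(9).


9 satisfies x >= 0
f(9) = -8

-8


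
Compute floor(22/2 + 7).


22/2 = 11
11 + 7 = 18
floor(18) = 18

18


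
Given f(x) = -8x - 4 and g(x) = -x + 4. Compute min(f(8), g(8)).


-68


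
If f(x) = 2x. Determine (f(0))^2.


0


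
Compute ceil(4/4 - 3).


-2


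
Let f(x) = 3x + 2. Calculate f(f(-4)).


f(-4) = -10
f(-10) = -28

-28


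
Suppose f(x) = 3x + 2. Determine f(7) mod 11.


f(7) = 23
23 mod 11 = 1

1


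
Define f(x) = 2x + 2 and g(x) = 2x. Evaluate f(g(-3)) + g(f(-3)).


-18


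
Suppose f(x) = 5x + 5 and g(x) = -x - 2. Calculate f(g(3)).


g(3) = -5
f(-5) = -20

-20


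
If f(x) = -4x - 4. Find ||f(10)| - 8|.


f(10) = -44
|-44| = 44
|44 - 8| = 36

36


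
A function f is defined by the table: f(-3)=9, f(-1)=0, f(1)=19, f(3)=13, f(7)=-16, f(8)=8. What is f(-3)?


Reading from the table at x = -3

9


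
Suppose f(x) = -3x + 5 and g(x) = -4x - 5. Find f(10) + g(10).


f(10) = -25
g(10) = -45
Sum = -70

-70


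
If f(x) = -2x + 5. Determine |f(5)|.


f(5) = -5
|-5| = 5

5


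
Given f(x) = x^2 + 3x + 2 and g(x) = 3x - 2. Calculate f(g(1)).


6


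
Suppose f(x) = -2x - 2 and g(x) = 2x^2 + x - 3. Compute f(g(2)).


g(2) = 7
f(7) = -16

-16


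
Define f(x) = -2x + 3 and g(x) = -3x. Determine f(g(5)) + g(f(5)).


f(g(5)) = 33
g(f(5)) = 21
Sum = 54

54


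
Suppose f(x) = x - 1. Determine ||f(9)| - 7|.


1


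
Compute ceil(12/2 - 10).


12/2 = 6
6 - 10 = -4
ceil(-4) = -4

-4


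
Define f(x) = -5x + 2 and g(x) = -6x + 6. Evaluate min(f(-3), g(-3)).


17


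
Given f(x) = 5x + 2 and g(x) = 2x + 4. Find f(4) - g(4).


f(4) = 22
g(4) = 12
Difference = 10

10


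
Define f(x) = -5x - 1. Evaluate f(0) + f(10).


f(0) = -1
f(10) = -51
Sum = -52

-52


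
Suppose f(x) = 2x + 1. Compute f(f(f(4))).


f(4) = 9
f(9) = 19
f(19) = 39

39


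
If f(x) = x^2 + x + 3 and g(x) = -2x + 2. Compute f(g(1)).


g(1) = 0
f(0) = 1*(0)^2 + 1*(0) + 3 = 3

3


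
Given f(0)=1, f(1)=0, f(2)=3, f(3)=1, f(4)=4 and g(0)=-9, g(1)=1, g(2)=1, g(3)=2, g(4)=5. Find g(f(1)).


f(1) = 0
g(0) = -9

-9


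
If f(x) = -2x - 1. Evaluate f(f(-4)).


f(-4) = 7
f(7) = -15

-15


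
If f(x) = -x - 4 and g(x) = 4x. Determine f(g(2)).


g(2) = 8
f(8) = -12

-12


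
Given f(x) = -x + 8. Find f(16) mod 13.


f(16) = -8
-8 mod 13 = 5

5


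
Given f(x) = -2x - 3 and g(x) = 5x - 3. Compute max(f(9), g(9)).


f(9) = -21
g(9) = 42
max = 42

42


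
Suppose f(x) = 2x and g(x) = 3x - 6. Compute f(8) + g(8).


f(8) = 16
g(8) = 18
Sum = 34

34


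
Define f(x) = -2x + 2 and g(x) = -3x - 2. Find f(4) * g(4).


f(4) = -6
g(4) = -14
Product = 84

84


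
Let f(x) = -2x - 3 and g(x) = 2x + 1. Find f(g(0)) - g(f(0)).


0


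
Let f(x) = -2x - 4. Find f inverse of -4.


Solve -2x - 4 = -4
x = (-4 + 4) / (-2) = 0

0


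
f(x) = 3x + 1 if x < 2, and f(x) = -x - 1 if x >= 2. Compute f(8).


8 satisfies x >= 2
f(8) = -9

-9


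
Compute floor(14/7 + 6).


14/7 = 2
2 + 6 = 8
floor(8) = 8

8


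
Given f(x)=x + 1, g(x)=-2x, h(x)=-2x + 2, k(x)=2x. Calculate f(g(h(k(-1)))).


k(-1) = -2
h(-2) = 6
g(6) = -12
f(-12) = -11

-11


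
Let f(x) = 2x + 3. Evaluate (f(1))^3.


f(1) = 5
(5)^3 = 125

125


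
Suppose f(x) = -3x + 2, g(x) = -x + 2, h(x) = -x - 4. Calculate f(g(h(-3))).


h(-3) = -1
g(-1) = 3
f(3) = -7

-7


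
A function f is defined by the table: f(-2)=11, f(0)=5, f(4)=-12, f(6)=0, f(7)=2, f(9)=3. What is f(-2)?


Reading from the table at x = -2

11


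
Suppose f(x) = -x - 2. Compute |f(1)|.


3


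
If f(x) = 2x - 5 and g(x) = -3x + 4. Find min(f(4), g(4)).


-8


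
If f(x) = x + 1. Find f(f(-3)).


f(-3) = -2
f(-2) = -1

-1


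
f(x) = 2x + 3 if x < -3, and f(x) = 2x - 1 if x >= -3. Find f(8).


8 satisfies x >= -3
f(8) = 15

15


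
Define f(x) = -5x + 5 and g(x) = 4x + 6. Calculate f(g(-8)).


135


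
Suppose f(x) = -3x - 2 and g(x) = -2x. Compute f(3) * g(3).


66


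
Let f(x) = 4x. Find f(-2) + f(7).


f(-2) = -8
f(7) = 28
Sum = 20

20


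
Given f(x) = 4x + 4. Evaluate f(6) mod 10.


f(6) = 28
28 mod 10 = 8

8


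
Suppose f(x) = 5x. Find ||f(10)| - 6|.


f(10) = 50
|50| = 50
|50 - 6| = 44

44


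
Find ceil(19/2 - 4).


19/2 = 9.5
9.5 - 4 = 5.5
ceil(5.5) = 6

6


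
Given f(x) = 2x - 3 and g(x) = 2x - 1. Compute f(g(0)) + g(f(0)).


-12


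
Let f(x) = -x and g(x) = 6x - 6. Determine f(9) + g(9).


f(9) = -9
g(9) = 48
Sum = 39

39


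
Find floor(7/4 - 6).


7/4 = 1.75
1.75 - 6 = -4.25
floor(-4.25) = -5

-5


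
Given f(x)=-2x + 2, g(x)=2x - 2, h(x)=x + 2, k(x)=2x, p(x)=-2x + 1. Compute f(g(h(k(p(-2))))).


p(-2) = 5
k(5) = 10
h(10) = 12
g(12) = 22
f(22) = -42

-42


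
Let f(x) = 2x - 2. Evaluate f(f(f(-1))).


f(-1) = -4
f(-4) = -10
f(-10) = -22

-22


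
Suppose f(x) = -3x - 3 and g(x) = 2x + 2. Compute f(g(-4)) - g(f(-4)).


f(g(-4)) = 15
g(f(-4)) = 20
Difference = -5

-5


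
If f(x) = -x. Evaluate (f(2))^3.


f(2) = -2
(-2)^3 = -8

-8


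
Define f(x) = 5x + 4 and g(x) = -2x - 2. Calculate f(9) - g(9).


f(9) = 49
g(9) = -20
Difference = 69

69


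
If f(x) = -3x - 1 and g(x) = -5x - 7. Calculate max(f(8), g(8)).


f(8) = -25
g(8) = -47
max = -25

-25


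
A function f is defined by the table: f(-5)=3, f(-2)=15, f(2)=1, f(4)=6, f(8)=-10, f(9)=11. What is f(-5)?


Reading from the table at x = -5

3


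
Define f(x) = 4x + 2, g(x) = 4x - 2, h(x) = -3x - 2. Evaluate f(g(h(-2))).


h(-2) = 4
g(4) = 14
f(14) = 58

58


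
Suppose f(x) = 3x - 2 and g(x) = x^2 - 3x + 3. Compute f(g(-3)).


61


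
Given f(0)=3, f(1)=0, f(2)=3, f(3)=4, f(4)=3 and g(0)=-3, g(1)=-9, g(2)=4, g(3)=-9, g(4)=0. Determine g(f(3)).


f(3) = 4
g(4) = 0

0


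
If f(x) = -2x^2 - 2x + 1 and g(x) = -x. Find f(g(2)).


g(2) = -2
f(-2) = (-2)*(-2)^2 - 2*(-2) + 1 = -3

-3


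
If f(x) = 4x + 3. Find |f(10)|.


f(10) = 43
|43| = 43

43


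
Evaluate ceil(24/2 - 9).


24/2 = 12
12 - 9 = 3
ceil(3) = 3

3


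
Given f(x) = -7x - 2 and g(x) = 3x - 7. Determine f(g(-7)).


g(-7) = -28
f(-28) = 194

194


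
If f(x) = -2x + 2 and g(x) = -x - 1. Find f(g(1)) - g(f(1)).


f(g(1)) = 6
g(f(1)) = -1
Difference = 7

7


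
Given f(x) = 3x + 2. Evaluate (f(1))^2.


f(1) = 5
(5)^2 = 25

25


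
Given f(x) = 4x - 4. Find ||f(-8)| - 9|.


f(-8) = -36
|-36| = 36
|36 - 9| = 27

27


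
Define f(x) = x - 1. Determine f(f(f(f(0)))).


f(0) = -1
f(-1) = -2
f(-2) = -3
f(-3) = -4

-4


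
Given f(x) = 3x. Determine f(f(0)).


0


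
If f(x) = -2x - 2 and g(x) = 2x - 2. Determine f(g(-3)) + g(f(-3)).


20


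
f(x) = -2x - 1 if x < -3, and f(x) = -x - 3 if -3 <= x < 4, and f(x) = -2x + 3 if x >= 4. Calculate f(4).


4 satisfies x >= 4
f(4) = -5

-5


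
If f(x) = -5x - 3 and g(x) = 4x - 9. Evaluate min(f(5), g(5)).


f(5) = -28
g(5) = 11
min = -28

-28


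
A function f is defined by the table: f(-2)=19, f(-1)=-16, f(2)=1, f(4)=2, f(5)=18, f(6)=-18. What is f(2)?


Reading from the table at x = 2

1


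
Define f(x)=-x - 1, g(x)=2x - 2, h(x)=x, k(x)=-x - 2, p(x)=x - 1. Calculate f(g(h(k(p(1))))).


5


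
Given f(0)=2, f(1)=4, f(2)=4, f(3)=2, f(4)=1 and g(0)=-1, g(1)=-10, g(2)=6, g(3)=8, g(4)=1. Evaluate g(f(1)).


f(1) = 4
g(4) = 1

1


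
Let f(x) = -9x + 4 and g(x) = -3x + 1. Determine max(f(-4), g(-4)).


f(-4) = 40
g(-4) = 13
max = 40

40


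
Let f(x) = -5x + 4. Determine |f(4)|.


f(4) = -16
|-16| = 16

16


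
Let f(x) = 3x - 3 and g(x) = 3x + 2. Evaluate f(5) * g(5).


f(5) = 12
g(5) = 17
Product = 204

204


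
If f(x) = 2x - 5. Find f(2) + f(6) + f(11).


f(2) = -1
f(6) = 7
f(11) = 17
Sum = 23

23


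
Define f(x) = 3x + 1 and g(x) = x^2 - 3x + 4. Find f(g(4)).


25


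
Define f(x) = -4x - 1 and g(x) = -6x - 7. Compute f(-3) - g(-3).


f(-3) = 11
g(-3) = 11
Difference = 0

0


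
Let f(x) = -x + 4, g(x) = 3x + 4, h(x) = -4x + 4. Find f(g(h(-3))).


h(-3) = 16
g(16) = 52
f(52) = -48

-48


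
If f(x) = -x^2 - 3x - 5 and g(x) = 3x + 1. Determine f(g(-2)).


-15


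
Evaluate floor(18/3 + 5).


11


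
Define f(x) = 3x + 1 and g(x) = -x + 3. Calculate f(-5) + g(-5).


f(-5) = -14
g(-5) = 8
Sum = -6

-6


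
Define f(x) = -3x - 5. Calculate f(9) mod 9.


f(9) = -32
-32 mod 9 = 4

4


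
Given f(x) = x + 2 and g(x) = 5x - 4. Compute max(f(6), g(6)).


f(6) = 8
g(6) = 26
max = 26

26


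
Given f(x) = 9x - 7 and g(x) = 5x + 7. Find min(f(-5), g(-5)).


f(-5) = -52
g(-5) = -18
min = -52

-52


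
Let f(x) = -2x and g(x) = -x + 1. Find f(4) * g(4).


24


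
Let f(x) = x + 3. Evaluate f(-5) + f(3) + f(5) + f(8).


f(-5) = -2
f(3) = 6
f(5) = 8
f(8) = 11
Sum = 23

23


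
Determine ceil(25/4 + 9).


16


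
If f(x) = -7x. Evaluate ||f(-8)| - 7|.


f(-8) = 56
|56| = 56
|56 - 7| = 49

49


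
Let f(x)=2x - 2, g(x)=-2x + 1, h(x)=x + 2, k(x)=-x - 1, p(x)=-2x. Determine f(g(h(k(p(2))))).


-20


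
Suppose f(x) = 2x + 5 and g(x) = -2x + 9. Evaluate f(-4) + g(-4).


f(-4) = -3
g(-4) = 17
Sum = 14

14


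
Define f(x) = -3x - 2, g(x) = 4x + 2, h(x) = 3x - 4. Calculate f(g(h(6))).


h(6) = 14
g(14) = 58
f(58) = -176

-176
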